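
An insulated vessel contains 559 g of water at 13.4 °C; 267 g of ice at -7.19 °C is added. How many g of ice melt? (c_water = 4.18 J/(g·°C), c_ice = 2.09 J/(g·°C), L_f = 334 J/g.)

m_melted ≈ 81.7 g

Water can give up m c ΔT = 559×4.18×13.4 = 31311 J before reaching 0 °C.
Warming the ice to 0 °C takes 267×2.09×7.19 = 4012.2 J, leaving 27298 J for melting.
Melting all 267 g of ice would need 267×334 = 89178 J.
Since 27298 < 89178 J, not all the ice melts; equilibrium is at 0 °C.
m_melt = 27298 / L_f = 81.73 g.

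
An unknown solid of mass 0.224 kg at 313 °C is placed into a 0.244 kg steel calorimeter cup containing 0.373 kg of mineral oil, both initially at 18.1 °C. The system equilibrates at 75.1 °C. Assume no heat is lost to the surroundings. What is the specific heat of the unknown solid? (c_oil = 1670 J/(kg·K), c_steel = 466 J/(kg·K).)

c ≈ 788 J/(kg·K)

Energy conservation, ΣQ = 0:
0.224·c·(75.1 − 313) + 0.373·1670·(75.1 − 18.1) + 0.244·466·(75.1 − 18.1) = 0
-53.29 c = -41987
c = -41987/-53.29 ≈ 787.9 J/(kg·K)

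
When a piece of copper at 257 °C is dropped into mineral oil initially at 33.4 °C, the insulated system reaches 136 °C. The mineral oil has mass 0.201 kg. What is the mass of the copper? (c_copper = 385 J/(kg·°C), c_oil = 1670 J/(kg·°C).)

Conservation of energy gives ΣQ = 0:
m·385·(136 − 257) + 0.201·1670·(136 − 33.4) = 0
-46585 m = -34440
m = -34440/-46585 ≈ 0.7393 kg

m ≈ 0.739 kg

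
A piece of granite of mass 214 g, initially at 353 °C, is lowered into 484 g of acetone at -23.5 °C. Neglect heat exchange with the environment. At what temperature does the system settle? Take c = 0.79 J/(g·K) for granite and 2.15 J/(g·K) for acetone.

T_f ≈ 29.1 °C

Net heat exchanged in the isolated system is zero:
214×0.79×(T − 353) + 484×2.15×(T − (-23.5)) = 0
(169.06 + 1040.6) T = 169.06×353 + 1040.6×(-23.5)
T = 35224/1209.7 ≈ 29.12 °C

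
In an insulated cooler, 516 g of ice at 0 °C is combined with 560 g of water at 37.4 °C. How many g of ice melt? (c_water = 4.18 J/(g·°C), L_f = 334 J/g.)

Heat available from the water dropping to 0 °C: 560·4.18·37.4 = 87546 J.
Fully melting the ice requires m_ice L_f = 516·334 = 172344 J.
That's not enough to melt it all — equilibrium is at 0 °C with ice remaining.
Mass melted = 87546/334 ≈ 262.1 g.

m_melted ≈ 262 g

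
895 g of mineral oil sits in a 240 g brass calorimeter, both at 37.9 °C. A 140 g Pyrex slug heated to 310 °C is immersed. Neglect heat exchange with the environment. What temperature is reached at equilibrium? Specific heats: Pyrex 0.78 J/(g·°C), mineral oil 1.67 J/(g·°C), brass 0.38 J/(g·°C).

Net heat exchanged in the isolated system is zero:
140·0.78·(T − 310) + 895·1.67·(T − 37.9) + 240·0.38·(T − 37.9) = 0
109.2(T − 310) + 1494.6(T − 37.9) + 91.2(T − 37.9) = 0
(109.2 + 1494.6 + 91.2) T = 109.2·310 + 1494.6·37.9 + 91.2·37.9
T ≈ 55.43 °C

T_f ≈ 55.4 °C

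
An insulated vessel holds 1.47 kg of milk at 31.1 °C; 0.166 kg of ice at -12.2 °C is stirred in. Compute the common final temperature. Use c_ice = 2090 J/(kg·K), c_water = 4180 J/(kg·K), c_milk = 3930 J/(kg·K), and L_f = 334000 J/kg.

T_f ≈ 18.5 °C

Sum of m c ΔT and latent-heat terms is zero:
warm ice to 0 °C: 0.166·2090·(0 − (-12.2)) = 4232.7; fusion: m_ice L_f = 0.166·334000 = 55444; warm the meltwater: 693.88 T; milk cools: 1.47·3930·(T − 31.1) = 5777.1(T − 31.1)
6471 T = 179668 − 59677 = 119991
T ≈ 18.54 °C. Since T > 0 °C, the all-ice-melts assumption holds.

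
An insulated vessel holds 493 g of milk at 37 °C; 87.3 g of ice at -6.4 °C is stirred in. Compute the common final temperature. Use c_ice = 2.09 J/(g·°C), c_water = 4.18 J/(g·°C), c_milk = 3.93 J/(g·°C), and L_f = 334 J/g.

Conservation of energy gives ΣQ = 0:
ice -6.4→0 °C: 87.3·2.09·6.4 = 1167.7
  fusion: m_ice L_f = 87.3·334 = 29158
  warm the meltwater: 364.91 T
  milk cools: 493·3.93·(T − 37) = 1937.5(T − 37)
2302.4 T = 71687 − 30326 = 41361
T ≈ 17.96 °C (positive, so assuming full melt was valid).

T_f ≈ 18.0 °C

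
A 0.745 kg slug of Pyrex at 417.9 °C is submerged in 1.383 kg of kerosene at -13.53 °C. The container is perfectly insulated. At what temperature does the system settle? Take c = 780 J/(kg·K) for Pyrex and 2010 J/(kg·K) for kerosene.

T_f ≈ 61.1 °C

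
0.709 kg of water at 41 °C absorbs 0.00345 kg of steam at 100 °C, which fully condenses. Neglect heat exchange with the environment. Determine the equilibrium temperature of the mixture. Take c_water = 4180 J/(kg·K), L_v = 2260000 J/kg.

Taking heat into each body as positive, Σ m c ΔT = 0:
latent heat released on condensation: 0.00345×2260000 = 7797; condensed water 100 °C→T: 14.42(T − 100); original water: 2963.6(T − 41)
2978 T = 7797 + 1442.1 + 121508 = 130748
T ≈ 43.90 °C — below 100 °C, confirming all the steam condensed.

T_f ≈ 43.9 °C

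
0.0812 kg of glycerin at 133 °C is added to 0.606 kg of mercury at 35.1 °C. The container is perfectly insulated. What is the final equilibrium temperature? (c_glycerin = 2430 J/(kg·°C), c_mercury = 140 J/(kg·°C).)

T_f ≈ 103.6 °C

Let T be the final temperature. ΣQ_i = 0:
0.0812*2430*(T − 133) + 0.606*140*(T − 35.1) = 0
197.32(T − 133) + 84.84(T − 35.1) = 0
(197.32 + 84.84) T = 197.32*133 + 84.84*35.1
T ≈ 103.56 °C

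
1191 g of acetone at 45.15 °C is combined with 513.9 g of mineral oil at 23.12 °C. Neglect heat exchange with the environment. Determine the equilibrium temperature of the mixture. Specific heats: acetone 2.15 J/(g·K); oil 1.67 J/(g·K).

Set heat shed by the hot body equal to heat absorbed by the cold body:
1191·2.15·(45.15 − T) = 513.9·1.67·(T − 23.12)
2560.7(45.15 − T) = 858.21(T − 23.12)
3418.9 T = 135455  ⇒  T ≈ 39.62 °C

T_f ≈ 39.6 °C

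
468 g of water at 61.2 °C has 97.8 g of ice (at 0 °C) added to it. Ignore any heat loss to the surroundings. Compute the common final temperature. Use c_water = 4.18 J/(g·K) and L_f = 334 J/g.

Net heat exchanged in the isolated system is zero:
melt ice: 97.8·334 = 32665; meltwater 0→T: 97.8·4.18·T = 408.8 T; water cools: 468·4.18·(T − 61.2) = 1956.2(T − 61.2)
2365 T = 119722 − 32665 = 87057
T ≈ 36.81 °C. Since T > 0 °C, the all-ice-melts assumption holds.

T_f ≈ 36.8 °C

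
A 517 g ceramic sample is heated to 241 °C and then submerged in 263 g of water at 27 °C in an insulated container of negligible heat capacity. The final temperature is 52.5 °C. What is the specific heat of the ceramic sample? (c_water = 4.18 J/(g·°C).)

m_s c (T_s − T_f) = m_water c_water (T_f − T_0):
517×c×(241 − 52.5) = 263×4.18×(52.5 − 27)
97454 c = 28033  ⇒  c ≈ 0.2877 J/(g·°C)

c ≈ 0.288 J/(g·°C)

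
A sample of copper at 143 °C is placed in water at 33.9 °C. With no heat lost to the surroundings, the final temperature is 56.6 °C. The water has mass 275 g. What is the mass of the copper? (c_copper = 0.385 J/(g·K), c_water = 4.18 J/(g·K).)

m ≈ 784 g

Setting the total heat transfer to zero:
m×0.385×(56.6 − 143) + 275×4.18×(56.6 − 33.9) = 0
-33.26 m = -26094
m = -26094/-33.26 ≈ 784.4 g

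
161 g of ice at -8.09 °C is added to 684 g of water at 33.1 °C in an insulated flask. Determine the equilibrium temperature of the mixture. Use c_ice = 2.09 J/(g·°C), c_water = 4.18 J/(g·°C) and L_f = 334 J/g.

Heat gained plus heat lost sum to zero:
ice -8.09→0 °C: 161×2.09×8.09 = 2722.2
  fusion: m_ice L_f = 161×334 = 53774
  meltwater 0→T: 161×4.18×T = 672.98 T
  water cools: 684×4.18×(T − 33.1) = 2859.1(T − 33.1)
3532.1 T = 94637 − 56496 = 38141
T ≈ 10.80 °C — above 0 °C, consistent with complete melting.

T_f ≈ 10.8 °C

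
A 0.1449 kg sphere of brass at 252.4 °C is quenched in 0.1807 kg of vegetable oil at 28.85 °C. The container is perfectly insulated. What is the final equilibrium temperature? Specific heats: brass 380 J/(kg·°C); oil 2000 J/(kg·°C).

Set heat shed by the hot body equal to heat absorbed by the cold body:
0.1449*380*(252.4 − T) = 0.1807*2000*(T − 28.85)
55.06(252.4 − T) = 361.4(T − 28.85)
416.46 T = 24324  ⇒  T ≈ 58.41 °C

T_f ≈ 58.4 °C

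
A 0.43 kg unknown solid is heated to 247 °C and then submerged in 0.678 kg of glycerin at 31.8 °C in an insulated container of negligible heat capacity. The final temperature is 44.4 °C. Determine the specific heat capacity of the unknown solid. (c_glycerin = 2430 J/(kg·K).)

c ≈ 238 J/(kg·K)

Heat lost by the unknown solid = heat gained by the glycerin:
0.43·c·(247 − 44.4) = 0.678·2430·(44.4 − 31.8)
87.12 c = 20759  ⇒  c ≈ 238.3 J/(kg·K)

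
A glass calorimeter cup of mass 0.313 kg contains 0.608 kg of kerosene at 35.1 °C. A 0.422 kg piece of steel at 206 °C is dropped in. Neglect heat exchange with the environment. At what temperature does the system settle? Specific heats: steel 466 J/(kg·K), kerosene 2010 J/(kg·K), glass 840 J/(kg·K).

T_f ≈ 55.1 °C

Energy conservation, ΣQ = 0:
0.422·466·(T − 206) + 0.608·2010·(T − 35.1) + 0.313·840·(T − 35.1) = 0
1681.7 T = 92634
T = 92634/1681.7 ≈ 55.09 °C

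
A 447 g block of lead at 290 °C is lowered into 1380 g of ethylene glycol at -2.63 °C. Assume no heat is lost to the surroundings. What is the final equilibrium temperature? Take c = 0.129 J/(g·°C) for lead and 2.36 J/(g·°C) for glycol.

Let T be the final temperature. ΣQ_i = 0:
447·0.129·(T − 290) + 1380·2.36·(T − (-2.63)) = 0
57.66(T − 290) + 3256.8(T − (-2.63)) = 0
(57.66 + 3256.8) T = 57.66·290 + 3256.8·(-2.63)
T ≈ 2.46 °C

T_f ≈ 2.5 °C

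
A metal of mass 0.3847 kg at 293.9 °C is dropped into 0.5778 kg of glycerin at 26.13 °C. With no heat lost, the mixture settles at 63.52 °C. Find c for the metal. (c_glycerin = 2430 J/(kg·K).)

c ≈ 592 J/(kg·K)

Heat lost by the metal = heat gained by the glycerin:
0.3847×c×(293.9 − 63.52) = 0.5778×2430×(63.52 − 26.13)
88.63 c = 52498  ⇒  c ≈ 592.3 J/(kg·K)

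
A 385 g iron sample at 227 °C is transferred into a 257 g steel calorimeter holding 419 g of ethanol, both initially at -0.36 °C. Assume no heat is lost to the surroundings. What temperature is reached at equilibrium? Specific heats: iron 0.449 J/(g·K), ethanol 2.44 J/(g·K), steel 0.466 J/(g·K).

T_f ≈ 29.5 °C

Let T be the final temperature. ΣQ_i = 0:
385·0.449·(T − 227) + 419·2.44·(T − (-0.36)) + 257·0.466·(T − (-0.36)) = 0
1315 T = 38829
T ≈ 29.53 °C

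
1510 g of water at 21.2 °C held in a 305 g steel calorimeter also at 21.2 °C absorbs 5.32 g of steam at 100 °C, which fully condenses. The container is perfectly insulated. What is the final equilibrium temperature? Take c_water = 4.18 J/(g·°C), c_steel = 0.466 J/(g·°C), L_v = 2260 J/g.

Let T be the final temperature. ΣQ_i = 0:
latent heat released on condensation: 5.32·2260 = 12023
  condensate cools 100→T: 5.32·4.18·(T − 100) = 22.24(T − 100)
  water warms: 1510·4.18·(T − 21.2) = 6311.8(T − 21.2)
  steel cup: 305·0.466·(T − 21.2) = 142.13(T − 21.2)
6476.2 T = 12023 + 2223.8 + 136823 = 151070
T ≈ 23.33 °C — below 100 °C, confirming all the steam condensed.

T_f ≈ 23.3 °C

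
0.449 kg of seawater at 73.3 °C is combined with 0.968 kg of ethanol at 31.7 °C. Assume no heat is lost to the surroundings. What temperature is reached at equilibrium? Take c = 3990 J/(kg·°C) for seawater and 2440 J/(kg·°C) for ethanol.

T_f ≈ 49.6 °C

Heat gained plus heat lost sum to zero:
0.449·3990·(T − 73.3) + 0.968·2440·(T − 31.7) = 0
4153.4 T = 206191
T ≈ 49.64 °C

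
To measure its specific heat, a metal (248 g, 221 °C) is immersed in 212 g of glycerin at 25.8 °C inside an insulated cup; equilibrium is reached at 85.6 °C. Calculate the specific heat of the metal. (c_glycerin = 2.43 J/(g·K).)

m_s c (T_s − T_f) = m_glycerin c_glycerin (T_f − T_0):
248·c·(221 − 85.6) = 212·2.43·(85.6 − 25.8)
33579 c = 30807  ⇒  c ≈ 0.9174 J/(g·K)

c ≈ 0.917 J/(g·K)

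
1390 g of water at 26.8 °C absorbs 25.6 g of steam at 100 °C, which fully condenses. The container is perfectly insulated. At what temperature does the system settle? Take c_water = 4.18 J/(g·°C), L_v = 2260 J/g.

T_f ≈ 37.9 °C

Net heat exchanged in the isolated system is zero:
steam→water at 100 °C releases m L_v = 25.6·2260 = 57856; condensate cools 100→T: 25.6·4.18·(T − 100) = 107.01(T − 100); original water: 5810.2(T − 26.8)
5917.2 T = 57856 + 10701 + 155713 = 224270
T ≈ 37.90 °C — below 100 °C, confirming all the steam condensed.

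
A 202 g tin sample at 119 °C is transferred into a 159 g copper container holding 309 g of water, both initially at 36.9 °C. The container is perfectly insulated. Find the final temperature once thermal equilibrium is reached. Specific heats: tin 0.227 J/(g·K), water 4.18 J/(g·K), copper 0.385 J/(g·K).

T_f ≈ 39.6 °C

T_f is the heat-capacity-weighted average of the initial temperatures:
T_f = (45.85·119 + 1291.6·36.9 + 61.22·36.9) / (45.85 + 1291.6 + 61.22)
    = 55376 / 1398.7 ≈ 39.59 °C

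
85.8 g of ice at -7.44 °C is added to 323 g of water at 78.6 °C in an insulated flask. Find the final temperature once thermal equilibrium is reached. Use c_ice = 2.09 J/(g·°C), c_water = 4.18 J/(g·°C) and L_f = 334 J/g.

T_f ≈ 44.6 °C

Conservation of energy gives ΣQ = 0:
warm ice to 0 °C: 85.8×2.09×(0 − (-7.44)) = 1334.2; fusion: m_ice L_f = 85.8×334 = 28657; warm the meltwater: 358.64 T; water cools: 323×4.18×(T − 78.6) = 1350.1(T − 78.6)
1708.8 T = 106121 − 29991 = 76130
T ≈ 44.55 °C — above 0 °C, consistent with complete melting.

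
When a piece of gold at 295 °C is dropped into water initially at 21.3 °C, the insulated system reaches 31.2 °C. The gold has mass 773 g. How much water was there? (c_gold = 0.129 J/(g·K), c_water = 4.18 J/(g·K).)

|Q_gold| = |Q_water|:
773·0.129·(295 − 31.2) = m·4.18·(31.2 − 21.3)
41.38 m = 26305  ⇒  m ≈ 635.7 g

m ≈ 636 g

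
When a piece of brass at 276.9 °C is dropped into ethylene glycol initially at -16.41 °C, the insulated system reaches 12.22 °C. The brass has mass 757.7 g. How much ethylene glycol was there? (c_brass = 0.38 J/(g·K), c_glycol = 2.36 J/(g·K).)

m ≈ 1130 g

Energy conservation, ΣQ = 0:
757.7·0.38·(12.22 − 276.9) + m·2.36·(12.22 − (-16.41)) = 0
67.57 m = 76208
m = 76208/67.57 ≈ 1128 g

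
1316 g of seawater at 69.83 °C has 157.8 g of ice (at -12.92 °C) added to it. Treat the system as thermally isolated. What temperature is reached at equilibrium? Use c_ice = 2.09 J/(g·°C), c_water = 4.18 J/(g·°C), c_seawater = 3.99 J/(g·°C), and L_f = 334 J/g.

T_f ≈ 52.4 °C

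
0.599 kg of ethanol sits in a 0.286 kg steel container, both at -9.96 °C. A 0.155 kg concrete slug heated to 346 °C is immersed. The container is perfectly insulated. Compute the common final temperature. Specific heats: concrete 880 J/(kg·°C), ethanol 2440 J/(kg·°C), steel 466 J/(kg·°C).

T_f ≈ 18.1 °C

Conservation of energy gives ΣQ = 0:
0.155×880×(T − 346) + 0.599×2440×(T − (-9.96)) + 0.286×466×(T − (-9.96)) = 0
136.4(T − 346) + 1461.6(T − (-9.96)) + 133.28(T − (-9.96)) = 0
1731.2 T = 31310
T = 31310 / 1731.2 = 18.1 °C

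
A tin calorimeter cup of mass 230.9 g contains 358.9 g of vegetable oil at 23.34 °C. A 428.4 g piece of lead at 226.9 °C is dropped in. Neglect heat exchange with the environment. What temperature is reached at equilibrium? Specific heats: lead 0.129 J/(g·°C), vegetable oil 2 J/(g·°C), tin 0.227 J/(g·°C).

Heat gained plus heat lost sum to zero:
428.4×0.129×(T − 226.9) + 358.9×2×(T − 23.34) + 230.9×0.227×(T − 23.34) = 0
55.26(T − 226.9) + 717.8(T − 23.34) + 52.41(T − 23.34) = 0
825.48 T = 30516
T = 30516/825.48 ≈ 36.97 °C

T_f ≈ 37.0 °C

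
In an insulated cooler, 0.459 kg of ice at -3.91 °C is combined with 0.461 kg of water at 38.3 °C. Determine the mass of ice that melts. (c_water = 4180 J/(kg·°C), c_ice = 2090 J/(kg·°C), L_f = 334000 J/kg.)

m_melted ≈ 0.21 kg

Cooling the water to 0 °C releases 0.461×4180×38.3 = 73803 J.
Of that, 0.459×2090×3.91 = 3750.9 J goes to bring the ice to 0 °C, leaving 70052 J.
Melting all 0.459 kg of ice would need 0.459×334000 = 153306 J.
70052 J < 153306 J, so only part of the ice melts and the system sits at 0 °C.
Mass melted = 70052/334000 ≈ 0.2097 kg.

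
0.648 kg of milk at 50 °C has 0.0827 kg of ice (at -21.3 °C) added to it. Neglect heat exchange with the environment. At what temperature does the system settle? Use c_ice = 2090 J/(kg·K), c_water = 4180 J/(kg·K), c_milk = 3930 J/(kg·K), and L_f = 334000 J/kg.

T_f ≈ 33.2 °C

Heat gained plus heat lost sum to zero:
warm ice to 0 °C: 0.0827·2090·(0 − (-21.3)) = 3681.6
  melt ice: 0.0827·334000 = 27622
  meltwater 0→T: 0.0827·4180·T = 345.69 T
  milk: 2546.6(T − 50)
2892.3 T = 127332 − 31303 = 96029
T ≈ 33.20 °C — above 0 °C, consistent with complete melting.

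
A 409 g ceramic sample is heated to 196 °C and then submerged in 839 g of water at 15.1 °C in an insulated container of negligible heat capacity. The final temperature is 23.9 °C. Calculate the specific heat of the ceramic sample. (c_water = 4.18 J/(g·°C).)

c ≈ 0.438 J/(g·°C)

m_s c (T_s − T_f) = m_water c_water (T_f − T_0):
409×c×(196 − 23.9) = 839×4.18×(23.9 − 15.1)
70389 c = 30862  ⇒  c ≈ 0.4384 J/(g·°C)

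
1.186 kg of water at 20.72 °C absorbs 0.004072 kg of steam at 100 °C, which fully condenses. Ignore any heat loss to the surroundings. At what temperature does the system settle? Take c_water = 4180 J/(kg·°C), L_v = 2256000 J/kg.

T_f ≈ 22.8 °C

Energy conservation, ΣQ = 0:
latent heat released on condensation: 0.004072·2256000 = 9186.4; condensate cools 100→T: 0.004072·4180·(T − 100) = 17.02(T − 100); original water: 4957.5(T − 20.72)
4974.5 T = 9186.4 + 1702.1 + 102719 = 113608
T ≈ 22.84 °C (< 100 °C, so full condensation is consistent).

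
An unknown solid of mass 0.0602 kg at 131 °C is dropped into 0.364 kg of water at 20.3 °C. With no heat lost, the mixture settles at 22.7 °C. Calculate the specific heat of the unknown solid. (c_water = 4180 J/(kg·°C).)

Heat lost by the unknown solid = heat gained by the water:
0.0602×c×(131 − 22.7) = 0.364×4180×(22.7 − 20.3)
6.52 c = 3651.6  ⇒  c ≈ 560.1 J/(kg·°C)

c ≈ 560 J/(kg·°C)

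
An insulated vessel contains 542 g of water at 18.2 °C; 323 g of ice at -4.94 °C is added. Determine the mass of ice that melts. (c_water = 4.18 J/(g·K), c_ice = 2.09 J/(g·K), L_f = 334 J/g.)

m_melted ≈ 113 g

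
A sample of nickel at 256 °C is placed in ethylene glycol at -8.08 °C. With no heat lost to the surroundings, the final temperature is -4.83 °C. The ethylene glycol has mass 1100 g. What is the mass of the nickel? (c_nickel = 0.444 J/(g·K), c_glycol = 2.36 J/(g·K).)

m ≈ 72.9 g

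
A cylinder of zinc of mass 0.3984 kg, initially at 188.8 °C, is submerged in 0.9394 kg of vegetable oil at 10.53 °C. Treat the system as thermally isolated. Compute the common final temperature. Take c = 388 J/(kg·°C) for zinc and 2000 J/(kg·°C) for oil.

T_f ≈ 24.1 °C

T_f is the heat-capacity-weighted average of the initial temperatures:
T_f = (154.58×188.8 + 1878.8×10.53) / (154.58 + 1878.8)
    = 48968 / 2033.4 ≈ 24.08 °C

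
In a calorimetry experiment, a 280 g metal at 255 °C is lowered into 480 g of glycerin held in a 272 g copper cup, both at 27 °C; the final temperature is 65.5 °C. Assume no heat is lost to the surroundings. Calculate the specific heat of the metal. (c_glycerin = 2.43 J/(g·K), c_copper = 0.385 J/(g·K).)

c ≈ 0.922 J/(g·K)

Conservation of energy gives ΣQ = 0:
280×c×(65.5 − 255) + 480×2.43×(65.5 − 27) + 272×0.385×(65.5 − 27) = 0
-53060 c = -48938
c = -48938/-53060 ≈ 0.9223 J/(g·K)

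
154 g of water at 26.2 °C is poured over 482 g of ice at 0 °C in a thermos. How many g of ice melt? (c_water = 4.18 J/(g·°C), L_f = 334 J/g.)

m_melted ≈ 50.5 g

Water can give up m c ΔT = 154·4.18·26.2 = 16865 J before reaching 0 °C.
To melt every bit of ice: 482·334 = 160988 J.
Since 16865 < 160988 J, not all the ice melts; equilibrium is at 0 °C.
Mass melted = 16865/334 ≈ 50.5 g.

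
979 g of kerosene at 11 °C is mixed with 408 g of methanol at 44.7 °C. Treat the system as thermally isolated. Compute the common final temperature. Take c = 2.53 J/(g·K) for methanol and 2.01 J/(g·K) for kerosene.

T_f ≈ 22.6 °C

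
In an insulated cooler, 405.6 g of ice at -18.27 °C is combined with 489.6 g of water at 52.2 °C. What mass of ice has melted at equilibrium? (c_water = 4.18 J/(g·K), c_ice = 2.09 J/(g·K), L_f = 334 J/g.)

Water can give up m c ΔT = 489.6×4.18×52.2 = 106829 J before reaching 0 °C.
Of that, 405.6×2.09×18.27 = 15488 J goes to bring the ice to 0 °C, leaving 91341 J.
Melting all 405.6 g of ice would need 405.6×334 = 135470 J.
91341 J < 135470 J, so only part of the ice melts and the system sits at 0 °C.
m_melted×334 = 91341  ⇒  m_melted ≈ 273.5 g.

m_melted ≈ 273 g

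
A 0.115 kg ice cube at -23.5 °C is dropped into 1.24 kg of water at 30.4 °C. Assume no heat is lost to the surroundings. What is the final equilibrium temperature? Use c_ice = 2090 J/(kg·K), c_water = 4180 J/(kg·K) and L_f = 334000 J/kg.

Heat gained plus heat lost sum to zero:
ice -23.5→0 °C: 0.115×2090×23.5 = 5648.2
  fusion: m_ice L_f = 0.115×334000 = 38410
  warm the meltwater: 480.7 T
  water: 5183.2(T − 30.4)
5663.9 T = 157569 − 44058 = 113511
T ≈ 20.04 °C — above 0 °C, consistent with complete melting.

T_f ≈ 20.0 °C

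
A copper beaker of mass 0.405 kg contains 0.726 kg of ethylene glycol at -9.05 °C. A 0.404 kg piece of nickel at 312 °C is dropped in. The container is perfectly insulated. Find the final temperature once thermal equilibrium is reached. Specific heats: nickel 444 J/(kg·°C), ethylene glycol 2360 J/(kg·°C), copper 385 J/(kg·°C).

Setting the total heat transfer to zero:
0.404×444×(T − 312) + 0.726×2360×(T − (-9.05)) + 0.405×385×(T − (-9.05)) = 0
179.38(T − 312) + 1713.4(T − (-9.05)) + 155.93(T − (-9.05)) = 0
(179.38 + 1713.4 + 155.93) T = 179.38×312 + 1713.4×(-9.05) + 155.93×(-9.05)
T ≈ 19.06 °C

T_f ≈ 19.1 °C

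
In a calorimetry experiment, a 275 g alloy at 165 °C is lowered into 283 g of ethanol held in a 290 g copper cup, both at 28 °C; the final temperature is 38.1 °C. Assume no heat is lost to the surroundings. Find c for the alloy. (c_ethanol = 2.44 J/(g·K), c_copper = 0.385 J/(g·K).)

Let T be the final temperature. ΣQ_i = 0:
275·c·(38.1 − 165) + 283·2.44·(38.1 − 28) + 290·0.385·(38.1 − 28) = 0
-34898 c = -8101.9
c = -8101.9/-34898 ≈ 0.2322 J/(g·K)

c ≈ 0.232 J/(g·K)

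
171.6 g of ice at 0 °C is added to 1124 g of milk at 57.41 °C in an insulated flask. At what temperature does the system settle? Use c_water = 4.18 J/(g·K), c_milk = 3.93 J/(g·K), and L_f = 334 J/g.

T_f ≈ 38.2 °C

Energy balance with sensible and latent terms:
latent heat to melt: 171.6×334 = 57314; warm the meltwater: 717.29 T; milk cools: 1124×3.93×(T − 57.41) = 4417.3(T − 57.41)
5134.6 T = 253598 − 57314 = 196284
T ≈ 38.23 °C (positive, so assuming full melt was valid).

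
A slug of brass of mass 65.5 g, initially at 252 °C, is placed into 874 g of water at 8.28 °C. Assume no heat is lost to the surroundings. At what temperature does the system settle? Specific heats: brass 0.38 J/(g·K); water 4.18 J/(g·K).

T_f ≈ 9.9 °C

T_f = Σ m_i c_i T_i / Σ m_i c_i:
T_f = (24.89×252 + 3653.3×8.28) / (24.89 + 3653.3)
    = 36522 / 3678.2 ≈ 9.93 °C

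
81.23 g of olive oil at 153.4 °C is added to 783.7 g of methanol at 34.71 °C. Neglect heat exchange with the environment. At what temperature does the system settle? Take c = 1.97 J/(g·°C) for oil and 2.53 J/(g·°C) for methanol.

Setting the total heat transfer to zero:
81.23·1.97·(T − 153.4) + 783.7·2.53·(T − 34.71) = 0
160.02(T − 153.4) + 1982.8(T − 34.71) = 0
(160.02 + 1982.8) T = 160.02·153.4 + 1982.8·34.71
T = 93369 / 2142.8 = 43.6 °C

T_f ≈ 43.6 °C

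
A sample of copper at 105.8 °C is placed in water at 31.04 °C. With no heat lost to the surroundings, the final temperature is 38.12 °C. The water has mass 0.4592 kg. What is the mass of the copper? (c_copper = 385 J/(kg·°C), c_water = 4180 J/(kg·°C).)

m ≈ 0.522 kg

Heat lost by the copper = heat gained by the water:
m×385×(105.8 − 38.12) = 0.4592×4180×(38.12 − 31.04)
26057 m = 13590  ⇒  m ≈ 0.5215 kg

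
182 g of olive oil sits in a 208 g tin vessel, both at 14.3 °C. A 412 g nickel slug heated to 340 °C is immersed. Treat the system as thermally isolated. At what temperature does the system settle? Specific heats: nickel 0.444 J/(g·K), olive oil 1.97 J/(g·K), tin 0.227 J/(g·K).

Let T be the final temperature. ΣQ_i = 0:
412·0.444·(T − 340) + 182·1.97·(T − 14.3) + 208·0.227·(T − 14.3) = 0
182.93(T − 340) + 358.54(T − 14.3) + 47.22(T − 14.3) = 0
588.68 T = 67998
T = 67998/588.68 ≈ 115.51 °C

T_f ≈ 115.5 °C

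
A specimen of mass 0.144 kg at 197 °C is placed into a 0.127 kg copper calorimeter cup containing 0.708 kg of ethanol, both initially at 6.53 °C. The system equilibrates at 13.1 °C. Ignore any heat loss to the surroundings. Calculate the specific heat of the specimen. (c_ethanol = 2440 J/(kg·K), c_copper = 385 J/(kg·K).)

c ≈ 441 J/(kg·K)

Energy conservation, ΣQ = 0:
0.144·c·(13.1 − 197) + 0.708·2440·(13.1 − 6.53) + 0.127·385·(13.1 − 6.53) = 0
-26.48 c = -11671
c = -11671/-26.48 ≈ 440.7 J/(kg·K)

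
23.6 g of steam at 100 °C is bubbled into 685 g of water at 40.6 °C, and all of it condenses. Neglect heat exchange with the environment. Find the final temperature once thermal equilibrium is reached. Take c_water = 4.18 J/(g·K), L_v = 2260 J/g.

T_f ≈ 60.6 °C

Let T be the final temperature. ΣQ_i = 0:
steam→water at 100 °C releases m L_v = 23.6·2260 = 53336
  condensate cools 100→T: 23.6·4.18·(T − 100) = 98.65(T − 100)
  water warms: 685·4.18·(T − 40.6) = 2863.3(T − 40.6)
2961.9 T = 53336 + 9864.8 + 116250 = 179451
T ≈ 60.59 °C (< 100 °C, so full condensation is consistent).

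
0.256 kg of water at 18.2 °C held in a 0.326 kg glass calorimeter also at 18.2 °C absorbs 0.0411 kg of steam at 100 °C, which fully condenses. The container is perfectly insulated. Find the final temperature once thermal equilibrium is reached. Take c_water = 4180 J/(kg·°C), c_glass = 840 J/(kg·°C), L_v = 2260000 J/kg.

Sum of m c ΔT and latent-heat terms is zero:
steam→water at 100 °C releases m L_v = 0.0411·2260000 = 92886
  condensate cools 100→T: 0.0411·4180·(T − 100) = 171.8(T − 100)
  water warms: 0.256·4180·(T − 18.2) = 1070.1(T − 18.2)
  cup: 273.84(T − 18.2)
1515.7 T = 92886 + 17180 + 24459 = 134525
T ≈ 88.75 °C — below 100 °C, confirming all the steam condensed.

T_f ≈ 88.8 °C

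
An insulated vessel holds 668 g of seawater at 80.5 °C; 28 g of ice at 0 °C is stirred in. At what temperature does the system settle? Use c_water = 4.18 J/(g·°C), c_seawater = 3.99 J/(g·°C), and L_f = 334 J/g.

Energy conservation, ΣQ = 0:
melt ice: 28·334 = 9352; meltwater 0→T: 28·4.18·T = 117.04 T; seawater cools: 668·3.99·(T − 80.5) = 2665.3(T − 80.5)
2782.4 T = 214558 − 9352 = 205206
T ≈ 73.75 °C. Since T > 0 °C, the all-ice-melts assumption holds.

T_f ≈ 73.8 °C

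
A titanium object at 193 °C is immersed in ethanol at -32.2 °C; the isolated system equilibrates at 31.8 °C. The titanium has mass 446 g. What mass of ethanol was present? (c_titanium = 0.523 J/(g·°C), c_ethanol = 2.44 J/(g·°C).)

|Q_titanium| = |Q_ethanol|:
446×0.523×(193 − 31.8) = m×2.44×(31.8 − (-32.2))
156.16 m = 37601  ⇒  m ≈ 240.8 g

m ≈ 241 g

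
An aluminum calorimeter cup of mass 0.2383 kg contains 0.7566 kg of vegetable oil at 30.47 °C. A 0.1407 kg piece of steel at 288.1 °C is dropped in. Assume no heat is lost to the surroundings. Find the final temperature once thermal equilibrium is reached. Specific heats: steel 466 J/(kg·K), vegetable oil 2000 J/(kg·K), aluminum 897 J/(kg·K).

T_f ≈ 39.9 °C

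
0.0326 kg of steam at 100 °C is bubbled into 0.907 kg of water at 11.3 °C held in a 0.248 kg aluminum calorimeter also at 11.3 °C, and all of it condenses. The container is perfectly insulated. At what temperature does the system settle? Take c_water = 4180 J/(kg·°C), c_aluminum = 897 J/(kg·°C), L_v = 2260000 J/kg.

T_f ≈ 32.0 °C

Let T be the final temperature. ΣQ_i = 0:
latent heat released on condensation: 0.0326·2260000 = 73676; condensate cools 100→T: 0.0326·4180·(T − 100) = 136.27(T − 100); water warms: 0.907·4180·(T − 11.3) = 3791.3(T − 11.3); cup: 222.46(T − 11.3)
4150 T = 73676 + 13627 + 45355 = 132658
T ≈ 31.97 °C — below 100 °C, confirming all the steam condensed.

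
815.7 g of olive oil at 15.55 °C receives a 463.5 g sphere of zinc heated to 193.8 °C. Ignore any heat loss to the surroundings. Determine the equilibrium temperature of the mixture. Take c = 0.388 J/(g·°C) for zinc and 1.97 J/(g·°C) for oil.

Conservation of energy gives ΣQ = 0:
463.5×0.388×(T − 193.8) + 815.7×1.97×(T − 15.55) = 0
1786.8 T = 59840
T = 59840 / 1786.8 = 33.5 °C

T_f ≈ 33.5 °C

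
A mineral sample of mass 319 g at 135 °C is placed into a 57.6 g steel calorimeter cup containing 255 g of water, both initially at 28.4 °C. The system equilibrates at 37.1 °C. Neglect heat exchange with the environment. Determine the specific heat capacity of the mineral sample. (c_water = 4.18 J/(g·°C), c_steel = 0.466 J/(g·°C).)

c ≈ 0.304 J/(g·°C)

Setting the total heat transfer to zero:
319·c·(37.1 − 135) + 255·4.18·(37.1 − 28.4) + 57.6·0.466·(37.1 − 28.4) = 0
-31230 c = -9506.9
c = -9506.9/-31230 ≈ 0.3044 J/(g·°C)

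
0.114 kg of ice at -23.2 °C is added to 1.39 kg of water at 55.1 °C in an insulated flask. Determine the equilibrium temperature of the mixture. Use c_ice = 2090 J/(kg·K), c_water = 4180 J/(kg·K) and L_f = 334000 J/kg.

T_f ≈ 44.0 °C

Sum of m c ΔT and latent-heat terms is zero:
ice -23.2→0 °C: 0.114×2090×23.2 = 5527.6
  melt ice: 0.114×334000 = 38076
  meltwater 0→T: 0.114×4180×T = 476.52 T
  water cools: 1.39×4180×(T − 55.1) = 5810.2(T − 55.1)
6286.7 T = 320142 − 43604 = 276538
T ≈ 43.99 °C (positive, so assuming full melt was valid).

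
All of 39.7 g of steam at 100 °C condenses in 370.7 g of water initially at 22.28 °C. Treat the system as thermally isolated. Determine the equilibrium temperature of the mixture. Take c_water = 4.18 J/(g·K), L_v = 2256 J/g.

T_f ≈ 82.0 °C

Setting the total heat transfer to zero:
latent heat released on condensation: 39.7×2256 = 89563; condensate cools 100→T: 39.7×4.18×(T − 100) = 165.95(T − 100); water warms: 370.7×4.18×(T − 22.28) = 1549.5(T − 22.28)
1715.5 T = 89563 + 16595 + 34523 = 140681
T ≈ 82.01 °C — below 100 °C, confirming all the steam condensed.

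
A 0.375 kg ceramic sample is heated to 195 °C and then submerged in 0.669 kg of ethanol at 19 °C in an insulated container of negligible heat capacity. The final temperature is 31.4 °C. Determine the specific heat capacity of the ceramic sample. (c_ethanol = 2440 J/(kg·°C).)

c ≈ 330 J/(kg·°C)

Heat lost by the ceramic sample = heat gained by the ethanol:
0.375·c·(195 − 31.4) = 0.669·2440·(31.4 − 19)
61.35 c = 20241  ⇒  c ≈ 329.9 J/(kg·°C)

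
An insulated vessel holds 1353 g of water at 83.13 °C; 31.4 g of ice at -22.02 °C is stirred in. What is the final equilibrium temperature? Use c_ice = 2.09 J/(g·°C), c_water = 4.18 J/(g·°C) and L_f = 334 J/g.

Conservation of energy gives ΣQ = 0:
warm ice to 0 °C: 31.4×2.09×(0 − (-22.02)) = 1445.1; latent heat to melt: 31.4×334 = 10488; meltwater 0→T: 31.4×4.18×T = 131.25 T; water: 5655.5(T − 83.13)
5786.8 T = 470145 − 11933 = 458212
T ≈ 79.18 °C — above 0 °C, consistent with complete melting.

T_f ≈ 79.2 °C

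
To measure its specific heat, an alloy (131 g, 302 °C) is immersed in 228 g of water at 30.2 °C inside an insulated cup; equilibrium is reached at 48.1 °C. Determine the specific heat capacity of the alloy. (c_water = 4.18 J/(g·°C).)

c ≈ 0.513 J/(g·°C)

Taking heat into each body as positive, Σ m c ΔT = 0:
131·c·(48.1 − 302) + 228·4.18·(48.1 − 30.2) = 0
-33261 c = -17059
c = -17059/-33261 ≈ 0.5129 J/(g·°C)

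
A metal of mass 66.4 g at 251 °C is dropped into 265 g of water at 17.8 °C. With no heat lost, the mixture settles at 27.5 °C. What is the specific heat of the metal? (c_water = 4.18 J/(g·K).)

Heat gained plus heat lost sum to zero:
66.4·c·(27.5 − 251) + 265·4.18·(27.5 − 17.8) = 0
-14840 c = -10745
c = -10745/-14840 ≈ 0.724 J/(g·K)

c ≈ 0.724 J/(g·K)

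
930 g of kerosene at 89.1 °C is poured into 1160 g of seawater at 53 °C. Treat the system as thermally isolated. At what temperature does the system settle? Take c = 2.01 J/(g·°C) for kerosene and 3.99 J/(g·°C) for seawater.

T_f ≈ 63.4 °C

T_f is the heat-capacity-weighted average of the initial temperatures:
T_f = (1869.3·89.1 + 4628.4·53) / (1869.3 + 4628.4)
    = 411860 / 6497.7 ≈ 63.39 °C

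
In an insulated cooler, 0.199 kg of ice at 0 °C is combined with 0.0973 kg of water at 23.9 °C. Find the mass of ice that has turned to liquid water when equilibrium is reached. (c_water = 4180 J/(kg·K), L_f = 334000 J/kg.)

Cooling the water to 0 °C releases 0.0973×4180×23.9 = 9720.5 J.
Fully melting the ice requires m_ice L_f = 0.199×334000 = 66466 J.
9720.5 J < 66466 J, so only part of the ice melts and the system sits at 0 °C.
m_melt = 9720.5 / L_f = 0.0291 kg.

m_melted ≈ 0.0291 kg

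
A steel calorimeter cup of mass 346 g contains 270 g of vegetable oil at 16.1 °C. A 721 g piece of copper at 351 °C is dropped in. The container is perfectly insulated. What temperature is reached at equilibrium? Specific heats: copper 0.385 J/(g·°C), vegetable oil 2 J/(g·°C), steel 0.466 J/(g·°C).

T_f ≈ 111.1 °C

Energy conservation, ΣQ = 0:
721×0.385×(T − 351) + 270×2×(T − 16.1) + 346×0.466×(T − 16.1) = 0
277.58(T − 351) + 540(T − 16.1) + 161.24(T − 16.1) = 0
978.82 T = 108722
T ≈ 111.07 °C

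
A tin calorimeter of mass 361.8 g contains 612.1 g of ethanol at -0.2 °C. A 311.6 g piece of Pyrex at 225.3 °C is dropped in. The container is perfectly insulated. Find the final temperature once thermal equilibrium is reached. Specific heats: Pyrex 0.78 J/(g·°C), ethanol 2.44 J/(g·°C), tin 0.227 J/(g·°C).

Conservation of energy gives ΣQ = 0:
311.6·0.78·(T − 225.3) + 612.1·2.44·(T − (-0.2)) + 361.8·0.227·(T − (-0.2)) = 0
243.05(T − 225.3) + 1493.5(T − (-0.2)) + 82.13(T − (-0.2)) = 0
(243.05 + 1493.5 + 82.13) T = 243.05·225.3 + 1493.5·(-0.2) + 82.13·(-0.2)
T ≈ 29.94 °C

T_f ≈ 29.9 °C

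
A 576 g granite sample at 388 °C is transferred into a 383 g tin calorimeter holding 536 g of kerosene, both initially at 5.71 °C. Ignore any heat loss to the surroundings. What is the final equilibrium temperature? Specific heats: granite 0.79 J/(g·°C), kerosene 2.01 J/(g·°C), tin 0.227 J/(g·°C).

Energy conservation, ΣQ = 0:
576·0.79·(T − 388) + 536·2.01·(T − 5.71) + 383·0.227·(T − 5.71) = 0
455.04(T − 388) + 1077.4(T − 5.71) + 86.94(T − 5.71) = 0
1619.3 T = 183204
T ≈ 113.13 °C

T_f ≈ 113.1 °C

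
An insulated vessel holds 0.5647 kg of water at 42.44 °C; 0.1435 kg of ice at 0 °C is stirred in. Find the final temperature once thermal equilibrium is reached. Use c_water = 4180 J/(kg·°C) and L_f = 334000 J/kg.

T_f ≈ 17.6 °C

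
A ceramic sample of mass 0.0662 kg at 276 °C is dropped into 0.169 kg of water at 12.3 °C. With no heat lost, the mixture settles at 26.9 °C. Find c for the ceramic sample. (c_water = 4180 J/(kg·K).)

c ≈ 625 J/(kg·K)

Heat gained plus heat lost sum to zero:
0.0662·c·(26.9 − 276) + 0.169·4180·(26.9 − 12.3) = 0
-16.49 c = -10314
c = -10314/-16.49 ≈ 625.4 J/(kg·K)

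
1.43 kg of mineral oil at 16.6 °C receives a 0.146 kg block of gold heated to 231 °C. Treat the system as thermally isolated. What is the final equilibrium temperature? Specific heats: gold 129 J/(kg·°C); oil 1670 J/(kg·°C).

T_f ≈ 18.3 °C

Heat gained plus heat lost sum to zero:
0.146*129*(T − 231) + 1.43*1670*(T − 16.6) = 0
18.83(T − 231) + 2388.1(T − 16.6) = 0
2406.9 T = 43993
T = 43993 / 2406.9 = 18.3 °C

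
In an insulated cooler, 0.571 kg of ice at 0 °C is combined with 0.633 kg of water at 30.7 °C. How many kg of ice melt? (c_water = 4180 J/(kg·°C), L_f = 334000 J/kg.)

Water can give up m c ΔT = 0.633×4180×30.7 = 81230 J before reaching 0 °C.
Melting all 0.571 kg of ice would need 0.571×334000 = 190714 J.
That's not enough to melt it all — equilibrium is at 0 °C with ice remaining.
Mass melted = 81230/334000 ≈ 0.2432 kg.

m_melted ≈ 0.243 kg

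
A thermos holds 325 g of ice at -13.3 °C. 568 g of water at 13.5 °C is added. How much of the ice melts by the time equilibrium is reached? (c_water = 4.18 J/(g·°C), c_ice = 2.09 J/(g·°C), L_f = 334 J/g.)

m_melted ≈ 68.9 g

Water can give up m c ΔT = 568·4.18·13.5 = 32052 J before reaching 0 °C.
Of that, 325·2.09·13.3 = 9034 J goes to bring the ice to 0 °C, leaving 23018 J.
Melting all 325 g of ice would need 325·334 = 108550 J.
23018 J < 108550 J, so only part of the ice melts and the system sits at 0 °C.
m_melt = 23018 / L_f = 68.92 g.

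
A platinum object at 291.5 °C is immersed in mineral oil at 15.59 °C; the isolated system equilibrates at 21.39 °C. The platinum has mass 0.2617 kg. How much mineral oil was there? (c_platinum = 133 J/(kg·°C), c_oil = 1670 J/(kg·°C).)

Energy conservation, ΣQ = 0:
0.2617×133×(21.39 − 291.5) + m×1670×(21.39 − 15.59) = 0
9686 m = 9401.5
m = 9401.5/9686 ≈ 0.9706 kg

m ≈ 0.971 kg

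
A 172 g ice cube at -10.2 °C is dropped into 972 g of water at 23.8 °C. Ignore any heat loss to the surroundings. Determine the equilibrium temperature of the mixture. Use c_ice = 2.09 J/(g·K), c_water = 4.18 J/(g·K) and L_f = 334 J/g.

T_f ≈ 7.4 °C

Heat gained plus heat lost sum to zero:
warm ice to 0 °C: 172×2.09×(0 − (-10.2)) = 3666.7; latent heat to melt: 172×334 = 57448; meltwater 0→T: 172×4.18×T = 718.96 T; water cools: 972×4.18×(T − 23.8) = 4063(T − 23.8)
4781.9 T = 96698 − 61115 = 35584
T ≈ 7.44 °C. Since T > 0 °C, the all-ice-melts assumption holds.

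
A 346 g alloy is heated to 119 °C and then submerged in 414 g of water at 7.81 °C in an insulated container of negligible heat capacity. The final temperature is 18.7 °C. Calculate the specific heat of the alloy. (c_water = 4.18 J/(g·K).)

Let T be the final temperature. ΣQ_i = 0:
346×c×(18.7 − 119) + 414×4.18×(18.7 − 7.81) = 0
-34704 c = -18845
c = -18845/-34704 ≈ 0.543 J/(g·K)

c ≈ 0.543 J/(g·K)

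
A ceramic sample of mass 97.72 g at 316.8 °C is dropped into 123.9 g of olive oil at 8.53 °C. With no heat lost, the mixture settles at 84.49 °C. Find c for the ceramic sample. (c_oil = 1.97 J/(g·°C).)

c ≈ 0.817 J/(g·°C)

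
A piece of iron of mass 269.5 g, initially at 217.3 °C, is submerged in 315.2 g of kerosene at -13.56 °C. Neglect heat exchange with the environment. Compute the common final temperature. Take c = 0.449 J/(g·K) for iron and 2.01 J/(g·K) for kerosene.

T_f ≈ 23.5 °C

Let T be the final temperature. ΣQ_i = 0:
269.5*0.449*(T − 217.3) + 315.2*2.01*(T − (-13.56)) = 0
121.01(T − 217.3) + 633.55(T − (-13.56)) = 0
754.56 T = 17704
T = 17704/754.56 ≈ 23.46 °C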